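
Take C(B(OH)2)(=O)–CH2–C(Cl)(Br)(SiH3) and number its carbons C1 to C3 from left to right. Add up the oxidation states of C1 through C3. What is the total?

Count +1 for every bond to an atom more electronegative than carbon and −1 for every bond to one less electronegative; C–C bonds are 0. Tallying each carbon:
C1: 1C, 2O, 1B → 0 + 2 − 1 = +1
C2: 2C, 2H → 0 − 2 = -2
C3: 1C, 1Cl, 1Br, 1Si → 0 + 1 + 1 − 1 = +1
Sum = +1 − 2 + 1 = 0.

0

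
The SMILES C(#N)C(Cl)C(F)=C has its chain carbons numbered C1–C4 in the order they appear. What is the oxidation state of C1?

+3

C1 has one bond to C (0), a triple bond to N (3×+1 = +3).
Oxidation state = 0 + 3 = +3.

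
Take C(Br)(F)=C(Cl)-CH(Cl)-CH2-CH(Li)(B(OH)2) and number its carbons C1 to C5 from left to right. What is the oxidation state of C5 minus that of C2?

C5: 1C, 1H, 1Li, 1B → 0 − 1 − 1 − 1 = -3
C2: 3C, 1Cl → 0 + 1 = +1
Difference: -3 − (+1) = -4.

-4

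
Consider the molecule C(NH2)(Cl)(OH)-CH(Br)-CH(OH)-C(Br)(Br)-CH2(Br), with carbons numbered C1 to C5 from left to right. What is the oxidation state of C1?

+3

Each bond to a more electronegative atom (O, N, halogen) counts +1, each bond to a less electronegative atom (H, metal, B, Si) counts −1, and each C–C bond counts 0.
C1 has one bond to C (0), one bond to N (+1), one bond to Cl (+1), one bond to O (+1).
Oxidation state = 0 + 1 + 1 + 1 = +3.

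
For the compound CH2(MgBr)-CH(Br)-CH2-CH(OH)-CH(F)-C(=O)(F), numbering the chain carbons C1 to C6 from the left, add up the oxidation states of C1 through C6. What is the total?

-2

Tallying each carbon's bonds:
C1: 1C, 2H, 1Mg → 0 − 2 − 1 = -3
C2: 2C, 1H, 1Br → 0 − 1 + 1 = 0
C3: 2C, 2H → 0 − 2 = -2
C4: 2C, 1H, 1O → 0 − 1 + 1 = 0
C5: 2C, 1H, 1F → 0 − 1 + 1 = 0
C6: 1C, 2O, 1F → 0 + 2 + 1 = +3
Sum = -3 + 0 − 2 + 0 + 0 + 3 = -2.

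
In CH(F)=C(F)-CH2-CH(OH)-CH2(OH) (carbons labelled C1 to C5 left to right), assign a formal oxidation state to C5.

C5 has one bond to C (0), one bond to O (+1), one bond to H (-1), one bond to H (-1).
Oxidation state = 0 + 1 − 1 − 1 = -1.

-1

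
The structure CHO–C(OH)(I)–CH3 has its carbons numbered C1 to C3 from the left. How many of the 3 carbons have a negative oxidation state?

1

Tallying each carbon's bonds:
C1: 1C, 1H, 2O → 0 − 1 + 2 = +1
C2: 2C, 1O, 1I → 0 + 1 + 1 = +2
C3: 1C, 3H → 0 − 3 = -3
1 carbon (C3) meets the condition.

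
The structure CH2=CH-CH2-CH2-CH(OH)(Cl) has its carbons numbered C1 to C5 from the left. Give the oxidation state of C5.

C5 has one bond to C (0), one bond to O (+1), one bond to Cl (+1), one bond to H (-1).
Oxidation state = 0 + 1 + 1 − 1 = +1.

+1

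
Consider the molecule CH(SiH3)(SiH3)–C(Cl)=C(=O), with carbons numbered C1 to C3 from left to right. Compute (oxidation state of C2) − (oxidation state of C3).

C2: 3C, 1Cl → 0 + 1 = +1
C3: 2C, 2O → 0 + 2 = +2
Difference: +1 − (+2) = -1.

-1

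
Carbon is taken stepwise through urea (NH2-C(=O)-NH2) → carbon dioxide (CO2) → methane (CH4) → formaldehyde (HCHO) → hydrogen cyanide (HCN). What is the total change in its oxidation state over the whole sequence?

-2

Carbon oxidation states along the series — urea: +4, carbon dioxide: +4, methane: -4, formaldehyde: 0, hydrogen cyanide: +2.
Net change = +2 − (+4) = -2.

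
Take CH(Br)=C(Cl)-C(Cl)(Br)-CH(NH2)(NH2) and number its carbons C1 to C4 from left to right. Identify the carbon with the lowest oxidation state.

Bonds to more-electronegative neighbours contribute +1 each, bonds to H or metals contribute −1 each, and C–C bonds contribute 0. Tallying each carbon:
C1: 2C, 1H, 1Br → 0 − 1 + 1 = 0
C2: 3C, 1Cl → 0 + 1 = +1
C3: 2C, 1Cl, 1Br → 0 + 1 + 1 = +2
C4: 1C, 1H, 2N → 0 − 1 + 2 = +1
The most reduced carbon is C1 at 0.

C1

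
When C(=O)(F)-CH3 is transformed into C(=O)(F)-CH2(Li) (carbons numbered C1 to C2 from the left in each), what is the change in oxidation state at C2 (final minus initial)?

0

Before: C2 has 1 bond to C, 3 bonds to H → oxidation state -3.
After: C2 has 1 bond to C, 2 bonds to H, 1 bond to Li → oxidation state -3.
Δ = -3 − (-3) = 0, so no net redox change at C2.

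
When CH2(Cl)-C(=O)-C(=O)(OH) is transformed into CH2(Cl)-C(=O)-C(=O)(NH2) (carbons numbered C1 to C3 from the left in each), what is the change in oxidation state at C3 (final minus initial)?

Before: C3 has 1 bond to C, 3 bonds to O → oxidation state +3.
After: C3 has 1 bond to C, 2 bonds to O, 1 bond to N → oxidation state +3.
Δ = +3 − (+3) = 0, so no net redox change at C3.

0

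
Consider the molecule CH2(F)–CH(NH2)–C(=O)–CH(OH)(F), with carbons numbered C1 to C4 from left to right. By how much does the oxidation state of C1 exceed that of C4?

C1: 1C, 2H, 1F → 0 − 2 + 1 = -1
C4: 1C, 1H, 1O, 1F → 0 − 1 + 1 + 1 = +1
Difference: -1 − (+1) = -2.

-2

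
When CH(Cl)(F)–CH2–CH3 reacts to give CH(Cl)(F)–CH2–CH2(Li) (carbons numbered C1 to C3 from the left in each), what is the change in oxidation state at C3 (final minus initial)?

Before: C3 has 1 bond to C, 3 bonds to H → oxidation state -3.
After: C3 has 1 bond to C, 2 bonds to H, 1 bond to Li → oxidation state -3.
Δ = -3 − (-3) = 0, so no net redox change at C3.

0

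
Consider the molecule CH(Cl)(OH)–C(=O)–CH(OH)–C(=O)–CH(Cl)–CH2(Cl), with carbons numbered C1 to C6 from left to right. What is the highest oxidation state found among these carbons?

+2

Tallying each carbon's bonds:
C1: 1C, 1H, 1O, 1Cl → 0 − 1 + 1 + 1 = +1
C2: 2C, 2O → 0 + 2 = +2
C3: 2C, 1H, 1O → 0 − 1 + 1 = 0
C4: 2C, 2O → 0 + 2 = +2
C5: 2C, 1H, 1Cl → 0 − 1 + 1 = 0
C6: 1C, 2H, 1Cl → 0 − 2 + 1 = -1
The highest value is +2.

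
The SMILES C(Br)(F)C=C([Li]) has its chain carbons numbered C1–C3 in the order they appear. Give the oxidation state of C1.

+1

C1 has one bond to C (0), one bond to Br (+1), one bond to H (-1), one bond to F (+1).
Oxidation state = 0 + 1 − 1 + 1 = +1.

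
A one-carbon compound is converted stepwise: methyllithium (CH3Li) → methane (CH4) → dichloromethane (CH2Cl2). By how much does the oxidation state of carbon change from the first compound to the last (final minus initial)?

+4

Carbon oxidation states along the series — methyllithium: -4, methane: -4, dichloromethane: 0.
Net change = 0 − (-4) = +4.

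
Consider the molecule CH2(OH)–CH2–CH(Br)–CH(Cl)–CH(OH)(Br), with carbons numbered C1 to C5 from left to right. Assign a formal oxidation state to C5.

+1

Bonds to more-electronegative neighbours contribute +1 each, bonds to H or metals contribute −1 each, and C–C bonds contribute 0.
C5 has one bond to C (0), one bond to O (+1), one bond to Br (+1), one bond to H (-1).
Oxidation state = 0 + 1 + 1 − 1 = +1.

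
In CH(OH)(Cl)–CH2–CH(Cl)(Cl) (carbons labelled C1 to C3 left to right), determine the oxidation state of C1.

Count +1 for every bond to an atom more electronegative than carbon and −1 for every bond to one less electronegative; C–C bonds are 0.
C1 has one bond to C (0), one bond to O (+1), one bond to Cl (+1), one bond to H (-1).
Oxidation state = 0 + 1 + 1 − 1 = +1.

+1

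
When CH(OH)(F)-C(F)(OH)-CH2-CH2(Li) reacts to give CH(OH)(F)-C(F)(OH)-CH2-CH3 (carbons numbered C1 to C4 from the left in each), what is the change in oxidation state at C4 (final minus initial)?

0

Before: C4 has 1 bond to C, 2 bonds to H, 1 bond to Li → oxidation state -3.
After: C4 has 1 bond to C, 3 bonds to H → oxidation state -3.
Δ = -3 − (-3) = 0, so no net redox change at C4.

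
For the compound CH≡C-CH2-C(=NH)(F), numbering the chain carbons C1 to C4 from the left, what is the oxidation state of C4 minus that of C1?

+4

C4: 1C, 2N, 1F → 0 + 2 + 1 = +3
C1: 3C, 1H → 0 − 1 = -1
Difference: +3 − (-1) = +4.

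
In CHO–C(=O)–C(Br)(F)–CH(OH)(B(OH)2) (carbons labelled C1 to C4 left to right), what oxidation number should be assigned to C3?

+2

C3 has one bond to C (0), one bond to C (0), one bond to Br (+1), one bond to F (+1).
Oxidation state = 0 + 0 + 1 + 1 = +2.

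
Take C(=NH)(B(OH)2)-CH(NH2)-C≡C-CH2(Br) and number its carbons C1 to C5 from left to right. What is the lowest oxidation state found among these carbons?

Assign +1 per bond to O/N/halogen, −1 per bond to H or an electropositive element, and 0 per bond to carbon. Tallying each carbon:
C1: 1C, 2N, 1B → 0 + 2 − 1 = +1
C2: 2C, 1H, 1N → 0 − 1 + 1 = 0
C3: 4C → 0 = 0
C4: 4C → 0 = 0
C5: 1C, 2H, 1Br → 0 − 2 + 1 = -1
The lowest value is -1.

-1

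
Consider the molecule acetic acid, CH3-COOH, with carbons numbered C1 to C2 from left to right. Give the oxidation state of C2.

Assign +1 per bond to O/N/halogen, −1 per bond to H or an electropositive element, and 0 per bond to carbon.
C2 has a double bond to O (2×+1 = +2), one bond to O (+1), one bond to C (0).
Oxidation state = +2 + 1 + 0 = +3.

+3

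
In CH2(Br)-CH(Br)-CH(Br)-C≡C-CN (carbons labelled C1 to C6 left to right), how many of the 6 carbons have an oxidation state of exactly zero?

Each bond to a more electronegative atom (O, N, halogen) counts +1, each bond to a less electronegative atom (H, metal, B, Si) counts −1, and each C–C bond counts 0. Tallying each carbon:
C1: 1C, 2H, 1Br → 0 − 2 + 1 = -1
C2: 2C, 1H, 1Br → 0 − 1 + 1 = 0
C3: 2C, 1H, 1Br → 0 − 1 + 1 = 0
C4: 4C → 0 = 0
C5: 4C → 0 = 0
C6: 1C, 3N → 0 + 3 = +3
4 carbons (C2, C3, C4, C5) meet the condition.

4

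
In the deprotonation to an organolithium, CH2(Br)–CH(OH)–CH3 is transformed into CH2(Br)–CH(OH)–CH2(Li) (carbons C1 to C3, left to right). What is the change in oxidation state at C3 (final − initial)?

Before: C3 has 1 bond to C, 3 bonds to H → oxidation state -3.
After: C3 has 1 bond to C, 2 bonds to H, 1 bond to Li → oxidation state -3.
Δ = -3 − (-3) = 0, so no net redox change at C3.

0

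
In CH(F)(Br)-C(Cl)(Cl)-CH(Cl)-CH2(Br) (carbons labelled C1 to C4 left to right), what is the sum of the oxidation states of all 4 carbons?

Tallying each carbon's bonds:
C1: 1C, 1H, 1F, 1Br → 0 − 1 + 1 + 1 = +1
C2: 2C, 2Cl → 0 + 2 = +2
C3: 2C, 1H, 1Cl → 0 − 1 + 1 = 0
C4: 1C, 2H, 1Br → 0 − 2 + 1 = -1
Sum = +1 + 2 + 0 − 1 = +2.

+2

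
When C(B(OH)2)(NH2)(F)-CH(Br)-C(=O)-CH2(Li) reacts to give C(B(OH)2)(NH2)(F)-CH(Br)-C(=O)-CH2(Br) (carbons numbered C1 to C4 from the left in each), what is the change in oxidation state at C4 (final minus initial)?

+2

Before: C4 has 1 bond to C, 2 bonds to H, 1 bond to Li → oxidation state -3.
After: C4 has 1 bond to C, 2 bonds to H, 1 bond to Br → oxidation state -1.
Δ = -1 − (-3) = +2, so this is an oxidation at C4.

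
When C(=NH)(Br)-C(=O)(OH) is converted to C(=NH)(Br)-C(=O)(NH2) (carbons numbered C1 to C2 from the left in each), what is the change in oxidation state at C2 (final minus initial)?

Before: C2 has 1 bond to C, 3 bonds to O → oxidation state +3.
After: C2 has 1 bond to C, 2 bonds to O, 1 bond to N → oxidation state +3.
Δ = +3 − (+3) = 0, so no net redox change at C2.

0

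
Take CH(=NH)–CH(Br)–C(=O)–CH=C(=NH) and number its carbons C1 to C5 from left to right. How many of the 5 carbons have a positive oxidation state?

3

Count +1 for every bond to an atom more electronegative than carbon and −1 for every bond to one less electronegative; C–C bonds are 0. Tallying each carbon:
C1: 1C, 1H, 2N → 0 − 1 + 2 = +1
C2: 2C, 1H, 1Br → 0 − 1 + 1 = 0
C3: 2C, 2O → 0 + 2 = +2
C4: 3C, 1H → 0 − 1 = -1
C5: 2C, 2N → 0 + 2 = +2
3 carbons (C1, C3, C5) meet the condition.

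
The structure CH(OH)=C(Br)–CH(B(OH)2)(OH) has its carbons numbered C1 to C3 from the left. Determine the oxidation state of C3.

C3 has one bond to C (0), one bond to H (-1), one bond to B (-1), one bond to O (+1).
Oxidation state = 0 − 1 − 1 + 1 = -1.

-1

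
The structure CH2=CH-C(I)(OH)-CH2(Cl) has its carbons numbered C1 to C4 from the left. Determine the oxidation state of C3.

Bonds to more-electronegative neighbours contribute +1 each, bonds to H or metals contribute −1 each, and C–C bonds contribute 0.
C3 has one bond to C (0), one bond to C (0), one bond to I (+1), one bond to O (+1).
Oxidation state = 0 + 0 + 1 + 1 = +2.

+2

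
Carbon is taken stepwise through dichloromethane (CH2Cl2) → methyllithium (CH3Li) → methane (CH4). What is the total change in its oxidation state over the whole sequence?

-4

Carbon oxidation states along the series — dichloromethane: 0, methyllithium: -4, methane: -4.
Net change = -4 − (0) = -4.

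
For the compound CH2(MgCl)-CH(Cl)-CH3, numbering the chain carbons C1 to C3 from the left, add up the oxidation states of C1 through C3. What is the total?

Each bond to a more electronegative atom (O, N, halogen) counts +1, each bond to a less electronegative atom (H, metal, B, Si) counts −1, and each C–C bond counts 0. Tallying each carbon:
C1: 1C, 2H, 1Mg → 0 − 2 − 1 = -3
C2: 2C, 1H, 1Cl → 0 − 1 + 1 = 0
C3: 1C, 3H → 0 − 3 = -3
Sum = -3 + 0 − 3 = -6.

-6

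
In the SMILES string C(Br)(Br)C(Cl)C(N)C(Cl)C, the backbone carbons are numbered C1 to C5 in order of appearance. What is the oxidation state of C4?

0

Bonds to more-electronegative neighbours contribute +1 each, bonds to H or metals contribute −1 each, and C–C bonds contribute 0.
C4 has one bond to C (0), one bond to C (0), one bond to Cl (+1), one bond to H (-1).
Oxidation state = 0 + 0 + 1 − 1 = 0.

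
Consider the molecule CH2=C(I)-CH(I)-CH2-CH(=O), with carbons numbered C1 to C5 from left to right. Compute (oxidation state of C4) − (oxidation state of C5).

C4: 2C, 2H → 0 − 2 = -2
C5: 1C, 1H, 2O → 0 − 1 + 2 = +1
Difference: -2 − (+1) = -3.

-3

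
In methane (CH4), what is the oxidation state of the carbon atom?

Assign +1 per bond to O/N/halogen, −1 per bond to H or an electropositive element, and 0 per bond to carbon.
The carbon has one bond to H (-1), one bond to H (-1), one bond to H (-1), one bond to H (-1).
Oxidation state = -1 − 1 − 1 − 1 = -4.

-4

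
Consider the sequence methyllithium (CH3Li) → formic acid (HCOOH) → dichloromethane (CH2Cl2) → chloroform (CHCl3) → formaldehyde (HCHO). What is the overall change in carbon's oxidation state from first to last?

+4

Carbon oxidation states along the series — methyllithium: -4, formic acid: +2, dichloromethane: 0, chloroform: +2, formaldehyde: 0.
Net change = 0 − (-4) = +4.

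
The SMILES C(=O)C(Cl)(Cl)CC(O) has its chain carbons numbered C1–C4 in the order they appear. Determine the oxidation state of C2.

C2 has one bond to C (0), one bond to C (0), one bond to Cl (+1), one bond to Cl (+1).
Oxidation state = 0 + 0 + 1 + 1 = +2.

+2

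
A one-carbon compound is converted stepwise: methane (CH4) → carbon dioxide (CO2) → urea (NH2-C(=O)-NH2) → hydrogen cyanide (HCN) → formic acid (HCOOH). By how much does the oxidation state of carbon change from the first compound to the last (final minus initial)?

Carbon oxidation states along the series — methane: -4, carbon dioxide: +4, urea: +4, hydrogen cyanide: +2, formic acid: +2.
Net change = +2 − (-4) = +6.

+6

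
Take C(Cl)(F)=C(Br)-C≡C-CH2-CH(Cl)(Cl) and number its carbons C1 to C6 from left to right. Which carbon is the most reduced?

C5

Tallying each carbon's bonds:
C1: 2C, 1F, 1Cl → 0 + 1 + 1 = +2
C2: 3C, 1Br → 0 + 1 = +1
C3: 4C → 0 = 0
C4: 4C → 0 = 0
C5: 2C, 2H → 0 − 2 = -2
C6: 1C, 1H, 2Cl → 0 − 1 + 2 = +1
The most reduced carbon is C5 at -2.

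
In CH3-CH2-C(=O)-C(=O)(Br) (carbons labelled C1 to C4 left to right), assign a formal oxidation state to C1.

Count +1 for every bond to an atom more electronegative than carbon and −1 for every bond to one less electronegative; C–C bonds are 0.
C1 has one bond to C (0), one bond to H (-1), one bond to H (-1), one bond to H (-1).
Oxidation state = 0 − 1 − 1 − 1 = -3.

-3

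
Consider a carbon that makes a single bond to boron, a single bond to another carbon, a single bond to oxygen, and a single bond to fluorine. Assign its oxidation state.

+1

The carbon has one bond to C (0), one bond to O (+1), one bond to F (+1), one bond to B (-1).
Oxidation state = 0 + 1 + 1 − 1 = +1.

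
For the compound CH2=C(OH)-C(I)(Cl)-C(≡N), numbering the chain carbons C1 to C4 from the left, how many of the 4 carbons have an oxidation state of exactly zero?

0

Each bond to a more electronegative atom (O, N, halogen) counts +1, each bond to a less electronegative atom (H, metal, B, Si) counts −1, and each C–C bond counts 0. Tallying each carbon:
C1: 2C, 2H → 0 − 2 = -2
C2: 3C, 1O → 0 + 1 = +1
C3: 2C, 1Cl, 1I → 0 + 1 + 1 = +2
C4: 1C, 3N → 0 + 3 = +3
0 carbons meet the condition.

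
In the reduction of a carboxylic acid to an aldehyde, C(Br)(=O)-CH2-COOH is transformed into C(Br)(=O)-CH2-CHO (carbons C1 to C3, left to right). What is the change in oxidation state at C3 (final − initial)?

Before: C3 has 1 bond to C, 3 bonds to O → oxidation state +3.
After: C3 has 1 bond to C, 1 bond to H, 2 bonds to O → oxidation state +1.
Δ = +1 − (+3) = -2, so this is a reduction at C3.

-2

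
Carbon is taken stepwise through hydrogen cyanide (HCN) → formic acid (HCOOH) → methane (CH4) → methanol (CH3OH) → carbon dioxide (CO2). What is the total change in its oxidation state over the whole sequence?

Carbon oxidation states along the series — hydrogen cyanide: +2, formic acid: +2, methane: -4, methanol: -2, carbon dioxide: +4.
Net change = +4 − (+2) = +2.

+2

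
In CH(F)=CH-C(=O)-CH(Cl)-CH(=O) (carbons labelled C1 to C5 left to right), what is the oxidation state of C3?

+2

Count +1 for every bond to an atom more electronegative than carbon and −1 for every bond to one less electronegative; C–C bonds are 0.
C3 has one bond to C (0), one bond to C (0), a double bond to O (2×+1 = +2).
Oxidation state = 0 + 0 + 2 = +2.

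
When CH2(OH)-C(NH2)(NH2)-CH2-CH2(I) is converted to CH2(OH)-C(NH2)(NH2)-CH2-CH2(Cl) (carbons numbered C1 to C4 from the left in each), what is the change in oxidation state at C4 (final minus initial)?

Before: C4 has 1 bond to C, 2 bonds to H, 1 bond to I → oxidation state -1.
After: C4 has 1 bond to C, 2 bonds to H, 1 bond to Cl → oxidation state -1.
Δ = -1 − (-1) = 0, so no net redox change at C4.

0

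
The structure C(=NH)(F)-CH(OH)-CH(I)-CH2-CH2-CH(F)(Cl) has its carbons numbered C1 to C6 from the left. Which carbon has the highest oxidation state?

C1

Tallying each carbon's bonds:
C1: 1C, 2N, 1F → 0 + 2 + 1 = +3
C2: 2C, 1H, 1O → 0 − 1 + 1 = 0
C3: 2C, 1H, 1I → 0 − 1 + 1 = 0
C4: 2C, 2H → 0 − 2 = -2
C5: 2C, 2H → 0 − 2 = -2
C6: 1C, 1H, 1F, 1Cl → 0 − 1 + 1 + 1 = +1
The most oxidised carbon is C1 at +3.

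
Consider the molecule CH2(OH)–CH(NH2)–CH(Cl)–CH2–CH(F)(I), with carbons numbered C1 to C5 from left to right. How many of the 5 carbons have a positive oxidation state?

1

Tallying each carbon's bonds:
C1: 1C, 2H, 1O → 0 − 2 + 1 = -1
C2: 2C, 1H, 1N → 0 − 1 + 1 = 0
C3: 2C, 1H, 1Cl → 0 − 1 + 1 = 0
C4: 2C, 2H → 0 − 2 = -2
C5: 1C, 1H, 1F, 1I → 0 − 1 + 1 + 1 = +1
1 carbon (C5) meets the condition.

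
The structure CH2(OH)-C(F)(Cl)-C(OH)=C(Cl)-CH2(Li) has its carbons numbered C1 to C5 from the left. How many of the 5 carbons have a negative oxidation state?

Tallying each carbon's bonds:
C1: 1C, 2H, 1O → 0 − 2 + 1 = -1
C2: 2C, 1F, 1Cl → 0 + 1 + 1 = +2
C3: 3C, 1O → 0 + 1 = +1
C4: 3C, 1Cl → 0 + 1 = +1
C5: 1C, 2H, 1Li → 0 − 2 − 1 = -3
2 carbons (C1, C5) meet the condition.

2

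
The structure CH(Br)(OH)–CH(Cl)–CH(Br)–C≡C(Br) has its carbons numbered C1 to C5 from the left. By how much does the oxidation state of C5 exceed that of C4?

+1

C5: 3C, 1Br → 0 + 1 = +1
C4: 4C → 0 = 0
Difference: +1 − (0) = +1.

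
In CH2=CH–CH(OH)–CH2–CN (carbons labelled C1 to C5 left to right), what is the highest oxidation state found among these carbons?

+3

Tallying each carbon's bonds:
C1: 2C, 2H → 0 − 2 = -2
C2: 3C, 1H → 0 − 1 = -1
C3: 2C, 1H, 1O → 0 − 1 + 1 = 0
C4: 2C, 2H → 0 − 2 = -2
C5: 1C, 3N → 0 + 3 = +3
The highest value is +3.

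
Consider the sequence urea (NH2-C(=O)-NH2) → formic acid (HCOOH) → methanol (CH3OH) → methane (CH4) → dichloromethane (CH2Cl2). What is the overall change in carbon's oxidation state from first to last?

Carbon oxidation states along the series — urea: +4, formic acid: +2, methanol: -2, methane: -4, dichloromethane: 0.
Net change = 0 − (+4) = -4.

-4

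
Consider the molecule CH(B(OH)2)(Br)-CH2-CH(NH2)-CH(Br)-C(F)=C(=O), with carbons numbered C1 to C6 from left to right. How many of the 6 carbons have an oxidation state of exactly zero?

Tallying each carbon's bonds:
C1: 1C, 1H, 1Br, 1B → 0 − 1 + 1 − 1 = -1
C2: 2C, 2H → 0 − 2 = -2
C3: 2C, 1H, 1N → 0 − 1 + 1 = 0
C4: 2C, 1H, 1Br → 0 − 1 + 1 = 0
C5: 3C, 1F → 0 + 1 = +1
C6: 2C, 2O → 0 + 2 = +2
2 carbons (C3, C4) meet the condition.

2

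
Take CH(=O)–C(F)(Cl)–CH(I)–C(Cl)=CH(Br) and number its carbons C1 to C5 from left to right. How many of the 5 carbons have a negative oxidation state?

0

Assign +1 per bond to O/N/halogen, −1 per bond to H or an electropositive element, and 0 per bond to carbon. Tallying each carbon:
C1: 1C, 1H, 2O → 0 − 1 + 2 = +1
C2: 2C, 1F, 1Cl → 0 + 1 + 1 = +2
C3: 2C, 1H, 1I → 0 − 1 + 1 = 0
C4: 3C, 1Cl → 0 + 1 = +1
C5: 2C, 1H, 1Br → 0 − 1 + 1 = 0
0 carbons meet the condition.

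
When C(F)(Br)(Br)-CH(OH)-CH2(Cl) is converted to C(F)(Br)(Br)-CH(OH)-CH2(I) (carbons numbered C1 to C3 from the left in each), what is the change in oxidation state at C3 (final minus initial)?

Before: C3 has 1 bond to C, 2 bonds to H, 1 bond to Cl → oxidation state -1.
After: C3 has 1 bond to C, 2 bonds to H, 1 bond to I → oxidation state -1.
Δ = -1 − (-1) = 0, so no net redox change at C3.

0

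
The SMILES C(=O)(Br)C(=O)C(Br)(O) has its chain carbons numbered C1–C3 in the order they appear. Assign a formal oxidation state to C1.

+3

Count +1 for every bond to an atom more electronegative than carbon and −1 for every bond to one less electronegative; C–C bonds are 0.
C1 has one bond to C (0), a double bond to O (2×+1 = +2), one bond to Br (+1).
Oxidation state = 0 + 2 + 1 = +3.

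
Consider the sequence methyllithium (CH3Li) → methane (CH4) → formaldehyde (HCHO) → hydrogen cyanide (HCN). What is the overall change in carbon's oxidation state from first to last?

Carbon oxidation states along the series — methyllithium: -4, methane: -4, formaldehyde: 0, hydrogen cyanide: +2.
Net change = +2 − (-4) = +6.

+6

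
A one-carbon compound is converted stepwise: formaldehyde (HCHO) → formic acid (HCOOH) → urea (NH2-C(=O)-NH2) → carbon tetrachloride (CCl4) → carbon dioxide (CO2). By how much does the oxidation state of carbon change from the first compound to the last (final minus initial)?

Carbon oxidation states along the series — formaldehyde: 0, formic acid: +2, urea: +4, carbon tetrachloride: +4, carbon dioxide: +4.
Net change = +4 − (0) = +4.

+4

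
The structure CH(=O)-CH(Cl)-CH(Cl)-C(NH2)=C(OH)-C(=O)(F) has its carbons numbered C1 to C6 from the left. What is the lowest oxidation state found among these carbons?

0

Count +1 for every bond to an atom more electronegative than carbon and −1 for every bond to one less electronegative; C–C bonds are 0. Tallying each carbon:
C1: 1C, 1H, 2O → 0 − 1 + 2 = +1
C2: 2C, 1H, 1Cl → 0 − 1 + 1 = 0
C3: 2C, 1H, 1Cl → 0 − 1 + 1 = 0
C4: 3C, 1N → 0 + 1 = +1
C5: 3C, 1O → 0 + 1 = +1
C6: 1C, 2O, 1F → 0 + 2 + 1 = +3
The lowest value is 0.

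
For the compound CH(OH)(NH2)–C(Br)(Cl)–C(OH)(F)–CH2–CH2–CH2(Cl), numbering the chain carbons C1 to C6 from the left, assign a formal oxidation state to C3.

+2

C3 has one bond to C (0), one bond to C (0), one bond to O (+1), one bond to F (+1).
Oxidation state = 0 + 0 + 1 + 1 = +2.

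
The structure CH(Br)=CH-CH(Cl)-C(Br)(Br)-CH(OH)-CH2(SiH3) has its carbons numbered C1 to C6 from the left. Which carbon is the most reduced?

C6

Tallying each carbon's bonds:
C1: 2C, 1H, 1Br → 0 − 1 + 1 = 0
C2: 3C, 1H → 0 − 1 = -1
C3: 2C, 1H, 1Cl → 0 − 1 + 1 = 0
C4: 2C, 2Br → 0 + 2 = +2
C5: 2C, 1H, 1O → 0 − 1 + 1 = 0
C6: 1C, 2H, 1Si → 0 − 2 − 1 = -3
The most reduced carbon is C6 at -3.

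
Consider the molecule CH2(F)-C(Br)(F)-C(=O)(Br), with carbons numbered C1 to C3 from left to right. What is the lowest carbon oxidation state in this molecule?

-1

Count +1 for every bond to an atom more electronegative than carbon and −1 for every bond to one less electronegative; C–C bonds are 0. Tallying each carbon:
C1: 1C, 2H, 1F → 0 − 2 + 1 = -1
C2: 2C, 1F, 1Br → 0 + 1 + 1 = +2
C3: 1C, 2O, 1Br → 0 + 2 + 1 = +3
The lowest value is -1.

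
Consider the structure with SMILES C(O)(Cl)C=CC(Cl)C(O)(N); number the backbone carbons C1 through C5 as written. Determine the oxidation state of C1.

Each bond to a more electronegative atom (O, N, halogen) counts +1, each bond to a less electronegative atom (H, metal, B, Si) counts −1, and each C–C bond counts 0.
C1 has one bond to C (0), one bond to H (-1), one bond to O (+1), one bond to Cl (+1).
Oxidation state = 0 − 1 + 1 + 1 = +1.

+1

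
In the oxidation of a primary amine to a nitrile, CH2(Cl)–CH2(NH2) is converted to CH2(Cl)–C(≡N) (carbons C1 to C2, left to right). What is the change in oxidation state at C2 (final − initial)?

Before: C2 has 1 bond to C, 2 bonds to H, 1 bond to N → oxidation state -1.
After: C2 has 1 bond to C, 3 bonds to N → oxidation state +3.
Δ = +3 − (-1) = +4, so this is an oxidation at C2.

+4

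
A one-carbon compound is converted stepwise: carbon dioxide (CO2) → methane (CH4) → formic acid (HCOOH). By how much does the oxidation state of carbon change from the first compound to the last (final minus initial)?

Carbon oxidation states along the series — carbon dioxide: +4, methane: -4, formic acid: +2.
Net change = +2 − (+4) = -2.

-2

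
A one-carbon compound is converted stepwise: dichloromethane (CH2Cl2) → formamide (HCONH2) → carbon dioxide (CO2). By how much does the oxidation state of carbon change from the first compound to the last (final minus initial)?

Carbon oxidation states along the series — dichloromethane: 0, formamide: +2, carbon dioxide: +4.
Net change = +4 − (0) = +4.

+4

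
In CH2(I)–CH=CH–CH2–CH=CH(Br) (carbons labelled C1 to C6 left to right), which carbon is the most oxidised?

Bonds to more-electronegative neighbours contribute +1 each, bonds to H or metals contribute −1 each, and C–C bonds contribute 0. Tallying each carbon:
C1: 1C, 2H, 1I → 0 − 2 + 1 = -1
C2: 3C, 1H → 0 − 1 = -1
C3: 3C, 1H → 0 − 1 = -1
C4: 2C, 2H → 0 − 2 = -2
C5: 3C, 1H → 0 − 1 = -1
C6: 2C, 1H, 1Br → 0 − 1 + 1 = 0
The most oxidised carbon is C6 at 0.

C6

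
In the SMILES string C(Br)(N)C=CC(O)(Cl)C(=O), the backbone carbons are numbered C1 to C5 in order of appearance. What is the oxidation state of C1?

Assign +1 per bond to O/N/halogen, −1 per bond to H or an electropositive element, and 0 per bond to carbon.
C1 has one bond to C (0), one bond to Br (+1), one bond to H (-1), one bond to N (+1).
Oxidation state = 0 + 1 − 1 + 1 = +1.

+1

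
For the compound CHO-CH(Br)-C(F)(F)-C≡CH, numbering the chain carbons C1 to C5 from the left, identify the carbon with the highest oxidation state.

Bonds to more-electronegative neighbours contribute +1 each, bonds to H or metals contribute −1 each, and C–C bonds contribute 0. Tallying each carbon:
C1: 1C, 1H, 2O → 0 − 1 + 2 = +1
C2: 2C, 1H, 1Br → 0 − 1 + 1 = 0
C3: 2C, 2F → 0 + 2 = +2
C4: 4C → 0 = 0
C5: 3C, 1H → 0 − 1 = -1
The most oxidised carbon is C3 at +2.

C3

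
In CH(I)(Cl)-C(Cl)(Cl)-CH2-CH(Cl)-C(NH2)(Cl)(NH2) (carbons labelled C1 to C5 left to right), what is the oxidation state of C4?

C4 has one bond to C (0), one bond to C (0), one bond to Cl (+1), one bond to H (-1).
Oxidation state = 0 + 0 + 1 − 1 = 0.

0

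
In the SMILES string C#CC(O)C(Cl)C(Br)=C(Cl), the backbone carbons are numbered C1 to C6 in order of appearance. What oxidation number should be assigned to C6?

0

Each bond to a more electronegative atom (O, N, halogen) counts +1, each bond to a less electronegative atom (H, metal, B, Si) counts −1, and each C–C bond counts 0.
C6 has a double bond to C (2×0 = 0), one bond to Cl (+1), one bond to H (-1).
Oxidation state = 0 + 1 − 1 = 0.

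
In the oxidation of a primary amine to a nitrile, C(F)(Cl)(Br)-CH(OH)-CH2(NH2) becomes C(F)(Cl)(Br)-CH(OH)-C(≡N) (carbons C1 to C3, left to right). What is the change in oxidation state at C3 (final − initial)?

Before: C3 has 1 bond to C, 2 bonds to H, 1 bond to N → oxidation state -1.
After: C3 has 1 bond to C, 3 bonds to N → oxidation state +3.
Δ = +3 − (-1) = +4, so this is an oxidation at C3.

+4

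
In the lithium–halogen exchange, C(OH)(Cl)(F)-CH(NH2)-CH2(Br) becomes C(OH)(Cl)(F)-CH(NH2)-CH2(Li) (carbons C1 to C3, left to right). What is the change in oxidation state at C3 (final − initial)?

-2

Before: C3 has 1 bond to C, 2 bonds to H, 1 bond to Br → oxidation state -1.
After: C3 has 1 bond to C, 2 bonds to H, 1 bond to Li → oxidation state -3.
Δ = -3 − (-1) = -2, so this is a reduction at C3.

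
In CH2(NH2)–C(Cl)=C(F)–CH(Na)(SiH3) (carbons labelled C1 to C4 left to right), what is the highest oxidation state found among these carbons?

Tallying each carbon's bonds:
C1: 1C, 2H, 1N → 0 − 2 + 1 = -1
C2: 3C, 1Cl → 0 + 1 = +1
C3: 3C, 1F → 0 + 1 = +1
C4: 1C, 1H, 1Na, 1Si → 0 − 1 − 1 − 1 = -3
The highest value is +1.

+1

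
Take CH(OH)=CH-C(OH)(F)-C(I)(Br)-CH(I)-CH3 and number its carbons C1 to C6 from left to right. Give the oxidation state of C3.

+2

Count +1 for every bond to an atom more electronegative than carbon and −1 for every bond to one less electronegative; C–C bonds are 0.
C3 has one bond to C (0), one bond to C (0), one bond to O (+1), one bond to F (+1).
Oxidation state = 0 + 0 + 1 + 1 = +2.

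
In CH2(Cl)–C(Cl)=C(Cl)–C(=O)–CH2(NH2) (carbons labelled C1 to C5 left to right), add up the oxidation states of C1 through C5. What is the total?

+2

Tallying each carbon's bonds:
C1: 1C, 2H, 1Cl → 0 − 2 + 1 = -1
C2: 3C, 1Cl → 0 + 1 = +1
C3: 3C, 1Cl → 0 + 1 = +1
C4: 2C, 2O → 0 + 2 = +2
C5: 1C, 2H, 1N → 0 − 2 + 1 = -1
Sum = -1 + 1 + 1 + 2 − 1 = +2.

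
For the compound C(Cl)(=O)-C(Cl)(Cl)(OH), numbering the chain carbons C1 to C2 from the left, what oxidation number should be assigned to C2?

+3

Bonds to more-electronegative neighbours contribute +1 each, bonds to H or metals contribute −1 each, and C–C bonds contribute 0.
C2 has one bond to C (0), one bond to Cl (+1), one bond to Cl (+1), one bond to O (+1).
Oxidation state = 0 + 1 + 1 + 1 = +3.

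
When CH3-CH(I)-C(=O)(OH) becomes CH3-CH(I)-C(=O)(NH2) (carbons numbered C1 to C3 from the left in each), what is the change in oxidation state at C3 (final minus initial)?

Before: C3 has 1 bond to C, 3 bonds to O → oxidation state +3.
After: C3 has 1 bond to C, 2 bonds to O, 1 bond to N → oxidation state +3.
Δ = +3 − (+3) = 0, so no net redox change at C3.

0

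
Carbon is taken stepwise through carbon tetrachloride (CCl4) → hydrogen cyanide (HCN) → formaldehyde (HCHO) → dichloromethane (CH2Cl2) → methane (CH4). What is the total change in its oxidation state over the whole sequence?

-8

Carbon oxidation states along the series — carbon tetrachloride: +4, hydrogen cyanide: +2, formaldehyde: 0, dichloromethane: 0, methane: -4.
Net change = -4 − (+4) = -8.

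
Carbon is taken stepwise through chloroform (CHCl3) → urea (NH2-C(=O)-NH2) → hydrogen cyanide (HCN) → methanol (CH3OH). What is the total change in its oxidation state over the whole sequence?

Carbon oxidation states along the series — chloroform: +2, urea: +4, hydrogen cyanide: +2, methanol: -2.
Net change = -2 − (+2) = -4.

-4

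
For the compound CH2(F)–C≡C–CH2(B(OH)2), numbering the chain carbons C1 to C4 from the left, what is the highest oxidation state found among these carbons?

0

Bonds to more-electronegative neighbours contribute +1 each, bonds to H or metals contribute −1 each, and C–C bonds contribute 0. Tallying each carbon:
C1: 1C, 2H, 1F → 0 − 2 + 1 = -1
C2: 4C → 0 = 0
C3: 4C → 0 = 0
C4: 1C, 2H, 1B → 0 − 2 − 1 = -3
The highest value is 0.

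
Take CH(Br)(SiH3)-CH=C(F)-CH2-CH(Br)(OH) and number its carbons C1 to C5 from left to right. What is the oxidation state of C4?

-2

Count +1 for every bond to an atom more electronegative than carbon and −1 for every bond to one less electronegative; C–C bonds are 0.
C4 has one bond to C (0), one bond to C (0), one bond to H (-1), one bond to H (-1).
Oxidation state = 0 + 0 − 1 − 1 = -2.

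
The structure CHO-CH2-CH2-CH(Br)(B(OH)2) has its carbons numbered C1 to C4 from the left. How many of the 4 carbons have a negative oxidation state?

Each bond to a more electronegative atom (O, N, halogen) counts +1, each bond to a less electronegative atom (H, metal, B, Si) counts −1, and each C–C bond counts 0. Tallying each carbon:
C1: 1C, 1H, 2O → 0 − 1 + 2 = +1
C2: 2C, 2H → 0 − 2 = -2
C3: 2C, 2H → 0 − 2 = -2
C4: 1C, 1H, 1Br, 1B → 0 − 1 + 1 − 1 = -1
3 carbons (C2, C3, C4) meet the condition.

3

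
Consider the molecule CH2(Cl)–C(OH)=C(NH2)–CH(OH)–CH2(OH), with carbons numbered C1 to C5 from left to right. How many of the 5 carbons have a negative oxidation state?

2

Bonds to more-electronegative neighbours contribute +1 each, bonds to H or metals contribute −1 each, and C–C bonds contribute 0. Tallying each carbon:
C1: 1C, 2H, 1Cl → 0 − 2 + 1 = -1
C2: 3C, 1O → 0 + 1 = +1
C3: 3C, 1N → 0 + 1 = +1
C4: 2C, 1H, 1O → 0 − 1 + 1 = 0
C5: 1C, 2H, 1O → 0 − 2 + 1 = -1
2 carbons (C1, C5) meet the condition.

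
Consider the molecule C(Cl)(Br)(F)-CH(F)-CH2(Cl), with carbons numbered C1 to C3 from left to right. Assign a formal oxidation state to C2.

0

Count +1 for every bond to an atom more electronegative than carbon and −1 for every bond to one less electronegative; C–C bonds are 0.
C2 has one bond to C (0), one bond to C (0), one bond to F (+1), one bond to H (-1).
Oxidation state = 0 + 0 + 1 − 1 = 0.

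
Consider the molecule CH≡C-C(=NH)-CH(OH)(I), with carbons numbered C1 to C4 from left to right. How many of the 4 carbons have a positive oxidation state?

2

Tallying each carbon's bonds:
C1: 3C, 1H → 0 − 1 = -1
C2: 4C → 0 = 0
C3: 2C, 2N → 0 + 2 = +2
C4: 1C, 1H, 1O, 1I → 0 − 1 + 1 + 1 = +1
2 carbons (C3, C4) meet the condition.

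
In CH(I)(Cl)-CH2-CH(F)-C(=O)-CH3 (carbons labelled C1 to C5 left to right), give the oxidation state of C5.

-3

Each bond to a more electronegative atom (O, N, halogen) counts +1, each bond to a less electronegative atom (H, metal, B, Si) counts −1, and each C–C bond counts 0.
C5 has one bond to C (0), one bond to H (-1), one bond to H (-1), one bond to H (-1).
Oxidation state = 0 − 1 − 1 − 1 = -3.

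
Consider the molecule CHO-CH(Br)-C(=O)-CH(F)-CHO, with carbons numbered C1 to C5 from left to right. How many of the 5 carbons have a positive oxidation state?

Tallying each carbon's bonds:
C1: 1C, 1H, 2O → 0 − 1 + 2 = +1
C2: 2C, 1H, 1Br → 0 − 1 + 1 = 0
C3: 2C, 2O → 0 + 2 = +2
C4: 2C, 1H, 1F → 0 − 1 + 1 = 0
C5: 1C, 1H, 2O → 0 − 1 + 2 = +1
3 carbons (C1, C3, C5) meet the condition.

3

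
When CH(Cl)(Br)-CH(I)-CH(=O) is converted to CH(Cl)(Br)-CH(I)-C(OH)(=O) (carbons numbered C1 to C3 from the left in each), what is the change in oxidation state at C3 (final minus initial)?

+2

Before: C3 has 1 bond to C, 1 bond to H, 2 bonds to O → oxidation state +1.
After: C3 has 1 bond to C, 3 bonds to O → oxidation state +3.
Δ = +3 − (+1) = +2, so this is an oxidation at C3.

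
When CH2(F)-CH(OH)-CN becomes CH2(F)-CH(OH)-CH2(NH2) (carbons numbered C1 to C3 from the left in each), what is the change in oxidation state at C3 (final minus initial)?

-4

Before: C3 has 1 bond to C, 3 bonds to N → oxidation state +3.
After: C3 has 1 bond to C, 2 bonds to H, 1 bond to N → oxidation state -1.
Δ = -1 − (+3) = -4, so this is a reduction at C3.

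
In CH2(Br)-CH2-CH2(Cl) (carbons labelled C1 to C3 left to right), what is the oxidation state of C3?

-1

Count +1 for every bond to an atom more electronegative than carbon and −1 for every bond to one less electronegative; C–C bonds are 0.
C3 has one bond to C (0), one bond to Cl (+1), one bond to H (-1), one bond to H (-1).
Oxidation state = 0 + 1 − 1 − 1 = -1.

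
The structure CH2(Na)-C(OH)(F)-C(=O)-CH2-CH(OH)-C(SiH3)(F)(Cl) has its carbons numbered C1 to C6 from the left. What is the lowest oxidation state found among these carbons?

Tallying each carbon's bonds:
C1: 1C, 2H, 1Na → 0 − 2 − 1 = -3
C2: 2C, 1O, 1F → 0 + 1 + 1 = +2
C3: 2C, 2O → 0 + 2 = +2
C4: 2C, 2H → 0 − 2 = -2
C5: 2C, 1H, 1O → 0 − 1 + 1 = 0
C6: 1C, 1F, 1Cl, 1Si → 0 + 1 + 1 − 1 = +1
The lowest value is -3.

-3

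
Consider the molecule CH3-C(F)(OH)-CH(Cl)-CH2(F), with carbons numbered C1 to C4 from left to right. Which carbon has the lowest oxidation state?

Count +1 for every bond to an atom more electronegative than carbon and −1 for every bond to one less electronegative; C–C bonds are 0. Tallying each carbon:
C1: 1C, 3H → 0 − 3 = -3
C2: 2C, 1O, 1F → 0 + 1 + 1 = +2
C3: 2C, 1H, 1Cl → 0 − 1 + 1 = 0
C4: 1C, 2H, 1F → 0 − 2 + 1 = -1
The most reduced carbon is C1 at -3.

C1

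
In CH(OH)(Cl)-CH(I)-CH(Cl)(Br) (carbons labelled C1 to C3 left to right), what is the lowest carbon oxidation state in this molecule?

0

Assign +1 per bond to O/N/halogen, −1 per bond to H or an electropositive element, and 0 per bond to carbon. Tallying each carbon:
C1: 1C, 1H, 1O, 1Cl → 0 − 1 + 1 + 1 = +1
C2: 2C, 1H, 1I → 0 − 1 + 1 = 0
C3: 1C, 1H, 1Cl, 1Br → 0 − 1 + 1 + 1 = +1
The lowest value is 0.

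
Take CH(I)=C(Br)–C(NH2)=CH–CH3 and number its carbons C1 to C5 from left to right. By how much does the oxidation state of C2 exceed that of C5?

C2: 3C, 1Br → 0 + 1 = +1
C5: 1C, 3H → 0 − 3 = -3
Difference: +1 − (-3) = +4.

+4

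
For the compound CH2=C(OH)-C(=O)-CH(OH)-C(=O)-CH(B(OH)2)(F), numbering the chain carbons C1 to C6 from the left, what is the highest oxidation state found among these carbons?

Assign +1 per bond to O/N/halogen, −1 per bond to H or an electropositive element, and 0 per bond to carbon. Tallying each carbon:
C1: 2C, 2H → 0 − 2 = -2
C2: 3C, 1O → 0 + 1 = +1
C3: 2C, 2O → 0 + 2 = +2
C4: 2C, 1H, 1O → 0 − 1 + 1 = 0
C5: 2C, 2O → 0 + 2 = +2
C6: 1C, 1H, 1F, 1B → 0 − 1 + 1 − 1 = -1
The highest value is +2.

+2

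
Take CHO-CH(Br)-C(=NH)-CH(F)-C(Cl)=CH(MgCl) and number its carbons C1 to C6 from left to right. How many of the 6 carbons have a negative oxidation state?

Tallying each carbon's bonds:
C1: 1C, 1H, 2O → 0 − 1 + 2 = +1
C2: 2C, 1H, 1Br → 0 − 1 + 1 = 0
C3: 2C, 2N → 0 + 2 = +2
C4: 2C, 1H, 1F → 0 − 1 + 1 = 0
C5: 3C, 1Cl → 0 + 1 = +1
C6: 2C, 1H, 1Mg → 0 − 1 − 1 = -2
1 carbon (C6) meets the condition.

1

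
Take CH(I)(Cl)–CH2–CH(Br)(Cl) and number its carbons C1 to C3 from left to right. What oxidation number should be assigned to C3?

Each bond to a more electronegative atom (O, N, halogen) counts +1, each bond to a less electronegative atom (H, metal, B, Si) counts −1, and each C–C bond counts 0.
C3 has one bond to C (0), one bond to Br (+1), one bond to H (-1), one bond to Cl (+1).
Oxidation state = 0 + 1 − 1 + 1 = +1.

+1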